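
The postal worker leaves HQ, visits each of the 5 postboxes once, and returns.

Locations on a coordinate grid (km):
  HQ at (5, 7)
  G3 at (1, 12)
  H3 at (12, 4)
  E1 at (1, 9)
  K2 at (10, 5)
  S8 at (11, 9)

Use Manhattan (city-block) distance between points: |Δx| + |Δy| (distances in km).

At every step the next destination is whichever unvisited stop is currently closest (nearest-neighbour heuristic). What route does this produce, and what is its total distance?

From HQ: distances to unvisited — E1=6, K2=7, S8=8, G3=9, H3=10. Nearest is E1 (6).
From E1: distances to unvisited — G3=3, S8=10, K2=13, H3=16. Nearest is G3 (3).
From G3: distances to unvisited — S8=13, K2=16, H3=19. Nearest is S8 (13).
From S8: distances to unvisited — K2=5, H3=6. Nearest is K2 (5).
From K2: distances to unvisited — H3=3. Nearest is H3 (3).
Return H3→HQ: 10.
Total = 6 + 3 + 13 + 5 + 3 + 10 = 40.

40 km along HQ → E1 → G3 → S8 → K2 → H3 → HQ.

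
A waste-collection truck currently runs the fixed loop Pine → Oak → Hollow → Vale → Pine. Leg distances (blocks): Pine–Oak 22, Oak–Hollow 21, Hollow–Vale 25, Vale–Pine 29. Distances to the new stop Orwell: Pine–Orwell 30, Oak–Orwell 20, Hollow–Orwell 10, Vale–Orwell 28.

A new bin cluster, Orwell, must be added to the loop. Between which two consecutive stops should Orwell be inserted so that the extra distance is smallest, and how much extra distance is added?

Adding 9 blocks by placing Orwell on the Oak–Hollow leg.

Insertion cost between consecutive stops i–j is d(i,Orwell) + d(Orwell,j) − d(i,j):
  between Pine and Oak: 30 + 20 − 22 = 28
  between Oak and Hollow: 20 + 10 − 21 = 9
  between Hollow and Vale: 10 + 28 − 25 = 13
  between Vale and Pine: 28 + 30 − 29 = 29
Cheapest insertion is between Oak and Hollow, adding 9.
New total = 97 + 9 = 106.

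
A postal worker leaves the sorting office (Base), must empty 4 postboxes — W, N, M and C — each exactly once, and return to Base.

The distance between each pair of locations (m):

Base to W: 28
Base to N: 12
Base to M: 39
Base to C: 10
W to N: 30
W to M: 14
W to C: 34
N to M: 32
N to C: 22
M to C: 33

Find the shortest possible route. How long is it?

99 m — the shortest possible round trip.

There are 12 distinct closed tours to check (reversals are equivalent).
Base→W→N→M→C→Base: 28+30+32+33+10 = 133
Base→W→N→C→M→Base: 28+30+22+33+39 = 152
Base→W→M→N→C→Base: 28+14+32+22+10 = 106
Base→W→M→C→N→Base: 28+14+33+22+12 = 109
Base→W→C→N→M→Base: 28+34+22+32+39 = 155
Base→W→C→M→N→Base: 28+34+33+32+12 = 139
Base→N→W→M→C→Base: 12+30+14+33+10 = 99
Base→N→W→C→M→Base: 12+30+34+33+39 = 148
Base→N→M→W→C→Base: 12+32+14+34+10 = 102
Base→N→C→W→M→Base: 12+22+34+14+39 = 121
Base→M→W→N→C→Base: 39+14+30+22+10 = 115
Base→M→N→W→C→Base: 39+32+30+34+10 = 145
The minimum is 99.
One optimal route: Base → N → W → M → C → Base (or its reverse).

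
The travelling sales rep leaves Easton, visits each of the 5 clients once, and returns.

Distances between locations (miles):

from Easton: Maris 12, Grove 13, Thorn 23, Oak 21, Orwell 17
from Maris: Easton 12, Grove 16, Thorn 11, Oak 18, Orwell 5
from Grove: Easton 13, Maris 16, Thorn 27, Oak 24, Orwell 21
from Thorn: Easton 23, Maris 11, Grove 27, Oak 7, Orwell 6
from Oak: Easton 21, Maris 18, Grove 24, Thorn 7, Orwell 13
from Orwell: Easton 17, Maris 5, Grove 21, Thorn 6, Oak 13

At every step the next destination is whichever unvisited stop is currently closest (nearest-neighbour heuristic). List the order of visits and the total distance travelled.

At Easton the remaining stops are Maris 12, Grove 13, Orwell 17, Oak 21, Thorn 23; go to Maris.
At Maris the remaining stops are Orwell 5, Thorn 11, Grove 16, Oak 18; go to Orwell.
At Orwell the remaining stops are Thorn 6, Oak 13, Grove 21; go to Thorn.
At Thorn the remaining stops are Oak 7, Grove 27; go to Oak.
At Oak the remaining stops are Grove 24; go to Grove.
Return Grove→Easton: 13.
Total = 12 + 5 + 6 + 7 + 24 + 13 = 67.

Nearest-neighbour total = 67 miles; route Easton → Maris → Orwell → Thorn → Oak → Grove → Easton.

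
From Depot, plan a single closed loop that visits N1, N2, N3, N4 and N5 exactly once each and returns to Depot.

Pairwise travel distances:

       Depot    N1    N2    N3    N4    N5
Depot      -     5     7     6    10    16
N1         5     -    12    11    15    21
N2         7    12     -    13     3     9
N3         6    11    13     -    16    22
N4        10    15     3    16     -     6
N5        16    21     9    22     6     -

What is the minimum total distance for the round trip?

Shortest round trip = 54.

There are 60 distinct closed tours to check (reversals are equivalent).
Depot→N1→N2→N3→N4→N5→Depot: 5+12+13+16+6+16 = 68
Depot→N1→N2→N3→N5→N4→Depot: 5+12+13+22+6+10 = 68
Depot→N1→N2→N4→N3→N5→Depot: 5+12+3+16+22+16 = 74
Depot→N1→N2→N4→N5→N3→Depot: 5+12+3+6+22+6 = 54
Depot→N1→N2→N5→N3→N4→Depot: 5+12+9+22+16+10 = 74
Depot→N1→N2→N5→N4→N3→Depot: 5+12+9+6+16+6 = 54
Depot→N1→N3→N2→N4→N5→Depot: 5+11+13+3+6+16 = 54
Depot→N1→N3→N2→N5→N4→Depot: 5+11+13+9+6+10 = 54
Depot→N1→N3→N4→N2→N5→Depot: 5+11+16+3+9+16 = 60
Depot→N1→N3→N4→N5→N2→Depot: 5+11+16+6+9+7 = 54
Depot→N1→N3→N5→N2→N4→Depot: 5+11+22+9+3+10 = 60
Depot→N1→N3→N5→N4→N2→Depot: 5+11+22+6+3+7 = 54
Depot→N1→N4→N2→N3→N5→Depot: 5+15+3+13+22+16 = 74
Depot→N1→N4→N2→N5→N3→Depot: 5+15+3+9+22+6 = 60
… (46 more)
The minimum is 54.
One optimal route: Depot → N1 → N2 → N4 → N5 → N3 → Depot (or its reverse).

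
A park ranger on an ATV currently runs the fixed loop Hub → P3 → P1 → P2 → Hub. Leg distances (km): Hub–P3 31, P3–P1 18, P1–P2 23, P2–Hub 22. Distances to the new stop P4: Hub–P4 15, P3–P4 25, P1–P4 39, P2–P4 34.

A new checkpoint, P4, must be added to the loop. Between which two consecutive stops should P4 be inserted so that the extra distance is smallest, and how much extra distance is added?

Insertion cost between consecutive stops i–j is d(i,P4) + d(P4,j) − d(i,j):
  between Hub and P3: 15 + 25 − 31 = 9
  between P3 and P1: 25 + 39 − 18 = 46
  between P1 and P2: 39 + 34 − 23 = 50
  between P2 and Hub: 34 + 15 − 22 = 27
Cheapest insertion is between Hub and P3, adding 9.
New total = 94 + 9 = 103.

+9 km — insert P4 between Hub and P3.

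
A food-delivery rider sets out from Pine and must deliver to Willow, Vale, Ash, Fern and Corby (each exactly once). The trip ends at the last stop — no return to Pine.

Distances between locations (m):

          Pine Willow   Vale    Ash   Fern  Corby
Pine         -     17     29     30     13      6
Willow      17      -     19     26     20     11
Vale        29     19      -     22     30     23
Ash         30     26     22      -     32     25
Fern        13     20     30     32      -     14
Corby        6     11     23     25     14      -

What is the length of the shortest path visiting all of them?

Minimum one-way distance = 79 m.

There are 5! = 120 possible orderings.
Pine→Willow→Vale→Ash→Fern→Corby: 17+19+22+32+14 = 104
Pine→Willow→Vale→Ash→Corby→Fern: 17+19+22+25+14 = 97
Pine→Willow→Vale→Fern→Ash→Corby: 17+19+30+32+25 = 123
Pine→Willow→Vale→Fern→Corby→Ash: 17+19+30+14+25 = 105
Pine→Willow→Vale→Corby→Ash→Fern: 17+19+23+25+32 = 116
Pine→Willow→Vale→Corby→Fern→Ash: 17+19+23+14+32 = 105
Pine→Willow→Ash→Vale→Fern→Corby: 17+26+22+30+14 = 109
Pine→Willow→Ash→Vale→Corby→Fern: 17+26+22+23+14 = 102
Pine→Willow→Ash→Fern→Vale→Corby: 17+26+32+30+23 = 128
Pine→Willow→Ash→Fern→Corby→Vale: 17+26+32+14+23 = 112
Pine→Willow→Ash→Corby→Vale→Fern: 17+26+25+23+30 = 121
Pine→Willow→Ash→Corby→Fern→Vale: 17+26+25+14+30 = 112
Pine→Willow→Fern→Vale→Ash→Corby: 17+20+30+22+25 = 114
Pine→Willow→Fern→Vale→Corby→Ash: 17+20+30+23+25 = 115
… (106 more)
Pine→Fern→Corby→Willow→Vale→Ash: 13+14+11+19+22 = 79  ← best
The minimum is 79.
One shortest path: Pine → Fern → Corby → Willow → Vale → Ash.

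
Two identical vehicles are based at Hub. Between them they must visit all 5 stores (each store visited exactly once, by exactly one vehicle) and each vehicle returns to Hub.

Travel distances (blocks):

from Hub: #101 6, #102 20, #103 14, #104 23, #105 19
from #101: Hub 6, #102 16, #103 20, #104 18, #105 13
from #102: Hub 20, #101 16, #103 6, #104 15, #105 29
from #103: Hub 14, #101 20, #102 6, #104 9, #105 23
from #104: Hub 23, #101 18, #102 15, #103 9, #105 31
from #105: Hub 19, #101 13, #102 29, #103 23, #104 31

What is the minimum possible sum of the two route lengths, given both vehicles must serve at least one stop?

There are 2^4 − 1 = 15 ways to divide the 5 stops into two non-empty groups. For each, the best each vehicle can do is its own shortest tour through its group:
  {#101} + {#102, #103, #104, #105}: 12 + 85 = 97
  {#102} + {#101, #103, #104, #105}: 40 + 73 = 113
  {#101, #102} + {#103, #104, #105}: 42 + 73 = 115
  {#103} + {#101, #102, #104, #105}: 28 + 85 = 113
  {#101, #103} + {#102, #104, #105}: 40 + 85 = 125
  {#102, #103} + {#101, #104, #105}: 40 + 73 = 113
  … (15 splits in total)
  {#102, #103, #104} + {#101, #105}: 58 + 38 = 96  ← best
Best: vehicle 1 Hub → #102 → #103 → #104 → Hub = 58; vehicle 2 Hub → #101 → #105 → Hub = 38; combined 96.

96 blocks — the smallest possible combined total.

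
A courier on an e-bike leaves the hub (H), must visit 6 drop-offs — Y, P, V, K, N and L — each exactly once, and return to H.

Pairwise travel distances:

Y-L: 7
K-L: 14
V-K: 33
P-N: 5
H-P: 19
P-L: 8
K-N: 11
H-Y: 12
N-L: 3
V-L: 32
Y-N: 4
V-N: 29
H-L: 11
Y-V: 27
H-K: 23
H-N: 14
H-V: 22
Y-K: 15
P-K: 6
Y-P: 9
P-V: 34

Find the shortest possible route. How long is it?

Minimum total distance: 88.

There are 360 distinct closed tours to check (reversals are equivalent).
H - Y - P - V - K - N - L - H: 12+9+34+33+11+3+11 = 113
H - Y - P - V - K - L - N - H: 12+9+34+33+14+3+14 = 119
H - Y - P - V - N - K - L - H: 12+9+34+29+11+14+11 = 120
H - Y - P - V - N - L - K - H: 12+9+34+29+3+14+23 = 124
H - Y - P - V - L - K - N - H: 12+9+34+32+14+11+14 = 126
H - Y - P - V - L - N - K - H: 12+9+34+32+3+11+23 = 124
H - Y - P - K - V - N - L - H: 12+9+6+33+29+3+11 = 103
H - Y - P - K - V - L - N - H: 12+9+6+33+32+3+14 = 109
… (352 more)
H - Y - N - L - P - K - V - H: 12+4+3+8+6+33+22 = 88  ← best
The minimum is 88.
One optimal route: H → Y → N → L → P → K → V → H (or its reverse).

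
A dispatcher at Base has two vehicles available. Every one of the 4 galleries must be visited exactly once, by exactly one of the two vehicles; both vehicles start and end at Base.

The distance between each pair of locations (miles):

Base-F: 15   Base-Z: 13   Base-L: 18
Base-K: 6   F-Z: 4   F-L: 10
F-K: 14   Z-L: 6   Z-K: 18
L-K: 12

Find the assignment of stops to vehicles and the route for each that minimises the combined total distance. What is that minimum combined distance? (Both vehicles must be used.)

Check every non-empty split of the stops between the two vehicles; for each half take its own optimal tour:
  {F} + {Z, L, K}: 30 + 37 = 67
  {Z} + {F, L, K}: 26 + 43 = 69
  {F, Z} + {L, K}: 32 + 36 = 68
  {L} + {F, Z, K}: 36 + 37 = 73
  {F, L} + {Z, K}: 43 + 37 = 80
  {Z, L} + {F, K}: 37 + 35 = 72
  … (7 splits in total)
  {F, Z, L} + {K}: 43 + 12 = 55  ← best
Best: vehicle 1 Base → F → Z → L → Base = 43; vehicle 2 Base → K → Base = 12; combined 55.

55 miles — the smallest possible combined total.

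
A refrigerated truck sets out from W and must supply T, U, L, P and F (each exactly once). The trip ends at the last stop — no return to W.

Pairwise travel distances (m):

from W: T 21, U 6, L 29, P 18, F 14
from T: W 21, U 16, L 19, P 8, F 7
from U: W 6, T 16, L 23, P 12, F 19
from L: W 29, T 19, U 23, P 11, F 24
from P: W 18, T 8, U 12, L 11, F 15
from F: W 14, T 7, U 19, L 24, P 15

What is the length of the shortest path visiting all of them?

Shortest open route: 51 m.

There are 5! = 120 possible orderings.
W - T - U - L - P - F: 21+16+23+11+15 = 86
W - T - U - L - F - P: 21+16+23+24+15 = 99
W - T - U - P - L - F: 21+16+12+11+24 = 84
W - T - U - P - F - L: 21+16+12+15+24 = 88
W - T - U - F - L - P: 21+16+19+24+11 = 91
W - T - U - F - P - L: 21+16+19+15+11 = 82
W - T - L - U - P - F: 21+19+23+12+15 = 90
W - T - L - U - F - P: 21+19+23+19+15 = 97
W - T - L - P - U - F: 21+19+11+12+19 = 82
W - T - L - P - F - U: 21+19+11+15+19 = 85
W - T - L - F - U - P: 21+19+24+19+12 = 95
W - T - L - F - P - U: 21+19+24+15+12 = 91
W - T - P - U - L - F: 21+8+12+23+24 = 88
W - T - P - U - F - L: 21+8+12+19+24 = 84
… (106 more)
W - U - F - T - P - L: 6+19+7+8+11 = 51  ← best
The minimum is 51.
One shortest path: W → U → F → T → P → L.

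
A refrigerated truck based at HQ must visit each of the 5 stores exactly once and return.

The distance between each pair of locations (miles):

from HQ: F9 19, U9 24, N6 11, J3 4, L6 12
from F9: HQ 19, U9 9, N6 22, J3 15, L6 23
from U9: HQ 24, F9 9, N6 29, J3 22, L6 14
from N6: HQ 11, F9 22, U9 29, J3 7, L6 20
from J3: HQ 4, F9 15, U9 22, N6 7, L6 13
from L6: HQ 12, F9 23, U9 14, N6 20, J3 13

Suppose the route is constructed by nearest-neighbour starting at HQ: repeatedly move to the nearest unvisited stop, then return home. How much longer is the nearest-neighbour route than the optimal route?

5 miles longer than the optimal tour.

HQ: J3=4, N6=11, L6=12, F9=19, U9=24 ⇒ J3
J3: N6=7, L6=13, F9=15, U9=22 ⇒ N6
N6: L6=20, F9=22, U9=29 ⇒ L6
L6: U9=14, F9=23 ⇒ U9
U9: F9=9 ⇒ F9
NN route HQ → J3 → N6 → L6 → U9 → F9 → HQ costs 73.
Optimal: HQ → N6 → J3 → F9 → U9 → L6 → HQ costs 68 (by enumerating all 60 distinct tours).
Excess = 73 − 68 = 5.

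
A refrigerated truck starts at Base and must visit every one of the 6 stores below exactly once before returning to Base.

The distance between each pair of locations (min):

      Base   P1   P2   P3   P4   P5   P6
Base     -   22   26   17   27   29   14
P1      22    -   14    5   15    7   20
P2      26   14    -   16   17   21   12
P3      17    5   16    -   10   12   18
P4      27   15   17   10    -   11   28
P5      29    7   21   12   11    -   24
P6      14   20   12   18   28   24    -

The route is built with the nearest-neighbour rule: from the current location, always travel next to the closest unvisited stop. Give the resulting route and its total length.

95 min along Base → P6 → P2 → P1 → P3 → P4 → P5 → Base.

At Base the remaining stops are P6 14, P3 17, P1 22, P2 26, P4 27, P5 29; go to P6.
At P6 the remaining stops are P2 12, P3 18, P1 20, P5 24, P4 28; go to P2.
At P2 the remaining stops are P1 14, P3 16, P4 17, P5 21; go to P1.
At P1 the remaining stops are P3 5, P5 7, P4 15; go to P3.
At P3 the remaining stops are P4 10, P5 12; go to P4.
At P4 the remaining stops are P5 11; go to P5.
Return P5→Base: 29.
Total = 14 + 12 + 14 + 5 + 10 + 11 + 29 = 95.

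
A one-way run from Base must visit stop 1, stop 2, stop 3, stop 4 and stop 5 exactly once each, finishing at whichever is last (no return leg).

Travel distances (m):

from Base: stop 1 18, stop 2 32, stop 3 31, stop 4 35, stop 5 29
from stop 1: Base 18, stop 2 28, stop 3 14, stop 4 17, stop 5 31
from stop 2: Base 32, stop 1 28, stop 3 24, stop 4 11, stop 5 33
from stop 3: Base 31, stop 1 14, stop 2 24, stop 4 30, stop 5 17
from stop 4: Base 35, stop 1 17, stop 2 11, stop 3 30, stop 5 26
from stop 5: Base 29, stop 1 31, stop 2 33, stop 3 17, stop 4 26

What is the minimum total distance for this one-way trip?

Shortest open route: 86 m.

There are 5! = 120 possible orderings.
Base→stop 1→stop 2→stop 3→stop 4→stop 5: 18+28+24+30+26 = 126
Base→stop 1→stop 2→stop 3→stop 5→stop 4: 18+28+24+17+26 = 113
Base→stop 1→stop 2→stop 4→stop 3→stop 5: 18+28+11+30+17 = 104
Base→stop 1→stop 2→stop 4→stop 5→stop 3: 18+28+11+26+17 = 100
Base→stop 1→stop 2→stop 5→stop 3→stop 4: 18+28+33+17+30 = 126
Base→stop 1→stop 2→stop 5→stop 4→stop 3: 18+28+33+26+30 = 135
Base→stop 1→stop 3→stop 2→stop 4→stop 5: 18+14+24+11+26 = 93
Base→stop 1→stop 3→stop 2→stop 5→stop 4: 18+14+24+33+26 = 115
Base→stop 1→stop 3→stop 4→stop 2→stop 5: 18+14+30+11+33 = 106
Base→stop 1→stop 3→stop 4→stop 5→stop 2: 18+14+30+26+33 = 121
Base→stop 1→stop 3→stop 5→stop 2→stop 4: 18+14+17+33+11 = 93
Base→stop 1→stop 3→stop 5→stop 4→stop 2: 18+14+17+26+11 = 86
Base→stop 1→stop 4→stop 2→stop 3→stop 5: 18+17+11+24+17 = 87
Base→stop 1→stop 4→stop 2→stop 5→stop 3: 18+17+11+33+17 = 96
… (106 more)
The minimum is 86.
One shortest path: Base → stop 1 → stop 3 → stop 5 → stop 4 → stop 2.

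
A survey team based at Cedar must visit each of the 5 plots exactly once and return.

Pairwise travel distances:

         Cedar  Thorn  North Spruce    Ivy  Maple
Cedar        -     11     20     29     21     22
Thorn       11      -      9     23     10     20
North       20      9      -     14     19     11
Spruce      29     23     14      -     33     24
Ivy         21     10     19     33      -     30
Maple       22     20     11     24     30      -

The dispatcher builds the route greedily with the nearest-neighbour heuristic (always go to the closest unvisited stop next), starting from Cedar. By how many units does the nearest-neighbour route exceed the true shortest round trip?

From Cedar: Thorn=11, North=20, Ivy=21, Maple=22, Spruce=29 → choose Thorn (11).
From Thorn: North=9, Ivy=10, Maple=20, Spruce=23 → choose North (9).
From North: Maple=11, Spruce=14, Ivy=19 → choose Maple (11).
From Maple: Spruce=24, Ivy=30 → choose Spruce (24).
From Spruce: Ivy=33 → choose Ivy (33).
NN route Cedar → Thorn → North → Maple → Spruce → Ivy → Cedar costs 109.
Optimal: Cedar → Thorn → Ivy → North → Spruce → Maple → Cedar costs 100 (by enumerating all 60 distinct tours).
Excess = 109 − 100 = 9.

Excess over optimum: 9.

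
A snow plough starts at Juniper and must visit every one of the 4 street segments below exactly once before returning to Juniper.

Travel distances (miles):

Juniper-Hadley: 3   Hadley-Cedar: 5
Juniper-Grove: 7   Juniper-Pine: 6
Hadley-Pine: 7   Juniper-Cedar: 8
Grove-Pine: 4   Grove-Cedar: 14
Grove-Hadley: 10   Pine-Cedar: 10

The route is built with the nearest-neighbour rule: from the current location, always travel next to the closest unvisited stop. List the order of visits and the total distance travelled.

At Juniper the remaining stops are Hadley 3, Pine 6, Grove 7, Cedar 8; go to Hadley.
At Hadley the remaining stops are Cedar 5, Pine 7, Grove 10; go to Cedar.
At Cedar the remaining stops are Pine 10, Grove 14; go to Pine.
At Pine the remaining stops are Grove 4; go to Grove.
Return Grove→Juniper: 7.
Total = 3 + 5 + 10 + 4 + 7 = 29.

29 miles along Juniper → Hadley → Cedar → Pine → Grove → Juniper.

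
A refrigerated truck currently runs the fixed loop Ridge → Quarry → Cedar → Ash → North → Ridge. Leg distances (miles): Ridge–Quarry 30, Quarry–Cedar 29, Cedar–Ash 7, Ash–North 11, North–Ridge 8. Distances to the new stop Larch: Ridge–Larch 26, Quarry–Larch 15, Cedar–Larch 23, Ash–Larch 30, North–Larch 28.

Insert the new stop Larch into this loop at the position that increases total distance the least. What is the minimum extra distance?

+9 miles — insert Larch between Quarry and Cedar.

Insertion cost between consecutive stops i–j is d(i,Larch) + d(Larch,j) − d(i,j):
  between Ridge and Quarry: 26 + 15 − 30 = 11
  between Quarry and Cedar: 15 + 23 − 29 = 9
  between Cedar and Ash: 23 + 30 − 7 = 46
  between Ash and North: 30 + 28 − 11 = 47
  between North and Ridge: 28 + 26 − 8 = 46
Cheapest insertion is between Quarry and Cedar, adding 9.
New total = 85 + 9 = 94.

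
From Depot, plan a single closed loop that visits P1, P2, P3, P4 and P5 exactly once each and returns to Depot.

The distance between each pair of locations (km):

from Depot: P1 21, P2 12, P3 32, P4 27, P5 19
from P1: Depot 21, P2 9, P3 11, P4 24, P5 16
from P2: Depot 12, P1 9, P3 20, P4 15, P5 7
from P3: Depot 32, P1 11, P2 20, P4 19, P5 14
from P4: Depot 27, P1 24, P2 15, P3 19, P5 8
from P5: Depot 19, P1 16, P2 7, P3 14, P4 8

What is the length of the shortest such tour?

There are 60 distinct closed tours to check (reversals are equivalent).
Depot→P1→P2→P3→P4→P5→Depot: 21+9+20+19+8+19 = 96
Depot→P1→P2→P3→P5→P4→Depot: 21+9+20+14+8+27 = 99
Depot→P1→P2→P4→P3→P5→Depot: 21+9+15+19+14+19 = 97
Depot→P1→P2→P4→P5→P3→Depot: 21+9+15+8+14+32 = 99
Depot→P1→P2→P5→P3→P4→Depot: 21+9+7+14+19+27 = 97
Depot→P1→P2→P5→P4→P3→Depot: 21+9+7+8+19+32 = 96
Depot→P1→P3→P2→P4→P5→Depot: 21+11+20+15+8+19 = 94
Depot→P1→P3→P2→P5→P4→Depot: 21+11+20+7+8+27 = 94
Depot→P1→P3→P4→P2→P5→Depot: 21+11+19+15+7+19 = 92
Depot→P1→P3→P4→P5→P2→Depot: 21+11+19+8+7+12 = 78
Depot→P1→P3→P5→P2→P4→Depot: 21+11+14+7+15+27 = 95
Depot→P1→P3→P5→P4→P2→Depot: 21+11+14+8+15+12 = 81
Depot→P1→P4→P2→P3→P5→Depot: 21+24+15+20+14+19 = 113
Depot→P1→P4→P2→P5→P3→Depot: 21+24+15+7+14+32 = 113
… (46 more)
The minimum is 78.
One optimal route: Depot → P1 → P3 → P4 → P5 → P2 → Depot (or its reverse).

Shortest round trip = 78 km.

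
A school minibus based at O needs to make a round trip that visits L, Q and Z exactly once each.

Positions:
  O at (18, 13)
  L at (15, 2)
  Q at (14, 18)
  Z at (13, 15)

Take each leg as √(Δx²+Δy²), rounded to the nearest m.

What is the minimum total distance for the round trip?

Shortest round trip = 33 m.

There are 3 distinct closed tours to check (reversals are equivalent).
O → L → Q → Z → O: 11+16+3+5 = 35
O → L → Z → Q → O: 11+13+3+6 = 33
O → Q → L → Z → O: 6+16+13+5 = 40
The minimum is 33.
One optimal route: O → L → Z → Q → O (or its reverse).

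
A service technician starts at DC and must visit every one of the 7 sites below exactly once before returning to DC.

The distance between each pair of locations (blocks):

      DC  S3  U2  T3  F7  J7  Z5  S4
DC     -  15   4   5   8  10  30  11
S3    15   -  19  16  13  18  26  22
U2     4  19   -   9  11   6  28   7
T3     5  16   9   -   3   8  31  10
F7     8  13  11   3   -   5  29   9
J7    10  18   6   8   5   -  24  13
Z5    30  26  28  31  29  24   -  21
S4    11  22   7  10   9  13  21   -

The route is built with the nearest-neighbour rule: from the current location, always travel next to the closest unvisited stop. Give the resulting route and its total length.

DC → [U2:4 / T3:5 / F7:8 / J7:10 / S4:11 / S3:15 / Z5:30] → U2 (4)
U2 → [J7:6 / S4:7 / T3:9 / F7:11 / S3:19 / Z5:28] → J7 (6)
J7 → [F7:5 / T3:8 / S4:13 / S3:18 / Z5:24] → F7 (5)
F7 → [T3:3 / S4:9 / S3:13 / Z5:29] → T3 (3)
T3 → [S4:10 / S3:16 / Z5:31] → S4 (10)
S4 → [Z5:21 / S3:22] → Z5 (21)
Z5 → [S3:26] → S3 (26)
Return S3→DC: 15.
Total = 4 + 6 + 5 + 3 + 10 + 21 + 26 + 15 = 90.

90 blocks along DC → U2 → J7 → F7 → T3 → S4 → Z5 → S3 → DC.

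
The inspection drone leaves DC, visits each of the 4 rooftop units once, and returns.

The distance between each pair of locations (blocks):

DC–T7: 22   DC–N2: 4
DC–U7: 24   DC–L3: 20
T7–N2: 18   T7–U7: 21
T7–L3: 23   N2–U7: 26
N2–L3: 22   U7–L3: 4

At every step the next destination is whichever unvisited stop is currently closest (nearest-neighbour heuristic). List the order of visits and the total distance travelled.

DC → [N2:4 / L3:20 / T7:22 / U7:24] → N2 (4)
N2 → [T7:18 / L3:22 / U7:26] → T7 (18)
T7 → [U7:21 / L3:23] → U7 (21)
U7 → [L3:4] → L3 (4)
Return L3→DC: 20.
Total = 4 + 18 + 21 + 4 + 20 = 67.

Nearest-neighbour total = 67 blocks; route DC → N2 → T7 → U7 → L3 → DC.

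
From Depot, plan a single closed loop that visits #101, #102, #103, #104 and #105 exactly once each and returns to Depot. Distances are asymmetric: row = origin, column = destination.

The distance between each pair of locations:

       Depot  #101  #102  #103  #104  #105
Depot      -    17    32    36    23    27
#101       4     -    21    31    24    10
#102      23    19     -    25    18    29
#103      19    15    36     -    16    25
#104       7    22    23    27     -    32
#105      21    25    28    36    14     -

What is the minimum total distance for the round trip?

Depot → #101 → #102 → #103 → #104 → #105 → Depot: 17+21+25+16+32+21 = 132
Depot → #101 → #102 → #103 → #105 → #104 → Depot: 17+21+25+25+14+7 = 109
Depot → #101 → #102 → #104 → #103 → #105 → Depot: 17+21+18+27+25+21 = 129
Depot → #101 → #102 → #104 → #105 → #103 → Depot: 17+21+18+32+36+19 = 143
Depot → #101 → #102 → #105 → #103 → #104 → Depot: 17+21+29+36+16+7 = 126
Depot → #101 → #102 → #105 → #104 → #103 → Depot: 17+21+29+14+27+19 = 127
Depot → #101 → #103 → #102 → #104 → #105 → Depot: 17+31+36+18+32+21 = 155
Depot → #101 → #103 → #102 → #105 → #104 → Depot: 17+31+36+29+14+7 = 134
Depot → #101 → #103 → #104 → #102 → #105 → Depot: 17+31+16+23+29+21 = 137
Depot → #101 → #103 → #104 → #105 → #102 → Depot: 17+31+16+32+28+23 = 147
Depot → #101 → #103 → #105 → #102 → #104 → Depot: 17+31+25+28+18+7 = 126
Depot → #101 → #103 → #105 → #104 → #102 → Depot: 17+31+25+14+23+23 = 133
Depot → #101 → #104 → #102 → #103 → #105 → Depot: 17+24+23+25+25+21 = 135
Depot → #101 → #104 → #102 → #105 → #103 → Depot: 17+24+23+29+36+19 = 148
… (106 more)
Depot → #101 → #105 → #102 → #103 → #104 → Depot: 17+10+28+25+16+7 = 103  ← best
The minimum is 103.
One optimal route: Depot → #101 → #105 → #102 → #103 → #104 → Depot.

103 — the shortest possible round trip.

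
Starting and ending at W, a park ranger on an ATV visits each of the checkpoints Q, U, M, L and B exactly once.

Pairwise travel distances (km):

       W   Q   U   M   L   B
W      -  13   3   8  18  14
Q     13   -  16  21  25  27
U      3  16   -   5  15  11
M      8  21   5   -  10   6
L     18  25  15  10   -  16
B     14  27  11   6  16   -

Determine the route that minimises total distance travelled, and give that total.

Shortest round trip = 68 km.

With 5 stops there are 5!/2 = 60 distinct round trips (a route and its reverse cost the same).
W-Q-U-M-L-B-W: 13+16+5+10+16+14 = 74
W-Q-U-M-B-L-W: 13+16+5+6+16+18 = 74
W-Q-U-L-M-B-W: 13+16+15+10+6+14 = 74
W-Q-U-L-B-M-W: 13+16+15+16+6+8 = 74
W-Q-U-B-M-L-W: 13+16+11+6+10+18 = 74
W-Q-U-B-L-M-W: 13+16+11+16+10+8 = 74
W-Q-M-U-L-B-W: 13+21+5+15+16+14 = 84
W-Q-M-U-B-L-W: 13+21+5+11+16+18 = 84
W-Q-M-L-U-B-W: 13+21+10+15+11+14 = 84
W-Q-M-L-B-U-W: 13+21+10+16+11+3 = 74
W-Q-M-B-U-L-W: 13+21+6+11+15+18 = 84
W-Q-M-B-L-U-W: 13+21+6+16+15+3 = 74
W-Q-L-U-M-B-W: 13+25+15+5+6+14 = 78
W-Q-L-U-B-M-W: 13+25+15+11+6+8 = 78
… (46 more)
W-Q-L-M-B-U-W: 13+25+10+6+11+3 = 68  ← best
The minimum is 68.
One optimal route: W → Q → L → M → B → U → W (or its reverse).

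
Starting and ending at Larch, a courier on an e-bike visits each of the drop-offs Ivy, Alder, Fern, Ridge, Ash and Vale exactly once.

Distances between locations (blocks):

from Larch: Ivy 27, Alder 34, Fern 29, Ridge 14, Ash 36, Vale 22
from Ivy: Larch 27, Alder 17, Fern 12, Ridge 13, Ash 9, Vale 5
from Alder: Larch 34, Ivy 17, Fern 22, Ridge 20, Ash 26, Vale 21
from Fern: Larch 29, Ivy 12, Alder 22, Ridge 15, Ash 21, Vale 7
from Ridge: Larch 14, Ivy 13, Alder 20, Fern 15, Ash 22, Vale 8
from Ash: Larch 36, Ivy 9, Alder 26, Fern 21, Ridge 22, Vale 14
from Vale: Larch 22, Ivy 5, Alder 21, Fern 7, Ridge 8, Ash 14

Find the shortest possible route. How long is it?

With 6 stops there are 6!/2 = 360 distinct round trips (a route and its reverse cost the same).
Larch → Ivy → Alder → Fern → Ridge → Ash → Vale → Larch: 27+17+22+15+22+14+22 = 139
Larch → Ivy → Alder → Fern → Ridge → Vale → Ash → Larch: 27+17+22+15+8+14+36 = 139
Larch → Ivy → Alder → Fern → Ash → Ridge → Vale → Larch: 27+17+22+21+22+8+22 = 139
Larch → Ivy → Alder → Fern → Ash → Vale → Ridge → Larch: 27+17+22+21+14+8+14 = 123
Larch → Ivy → Alder → Fern → Vale → Ridge → Ash → Larch: 27+17+22+7+8+22+36 = 139
Larch → Ivy → Alder → Fern → Vale → Ash → Ridge → Larch: 27+17+22+7+14+22+14 = 123
Larch → Ivy → Alder → Ridge → Fern → Ash → Vale → Larch: 27+17+20+15+21+14+22 = 136
Larch → Ivy → Alder → Ridge → Fern → Vale → Ash → Larch: 27+17+20+15+7+14+36 = 136
… (352 more)
Larch → Alder → Ivy → Ash → Fern → Vale → Ridge → Larch: 34+17+9+21+7+8+14 = 110  ← best
The minimum is 110.
One optimal route: Larch → Alder → Ivy → Ash → Fern → Vale → Ridge → Larch (or its reverse).

Minimum total distance: 110 blocks.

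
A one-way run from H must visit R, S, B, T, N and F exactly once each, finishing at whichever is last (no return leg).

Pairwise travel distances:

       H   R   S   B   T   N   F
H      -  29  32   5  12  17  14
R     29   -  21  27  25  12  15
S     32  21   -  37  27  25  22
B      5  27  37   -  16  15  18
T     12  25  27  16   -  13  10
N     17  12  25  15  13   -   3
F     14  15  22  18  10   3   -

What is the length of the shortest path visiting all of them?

Shortest open route: 67.

There are 6! = 720 possible orderings.
H→R→S→B→T→N→F: 29+21+37+16+13+3 = 119
H→R→S→B→T→F→N: 29+21+37+16+10+3 = 116
H→R→S→B→N→T→F: 29+21+37+15+13+10 = 125
H→R→S→B→N→F→T: 29+21+37+15+3+10 = 115
H→R→S→B→F→T→N: 29+21+37+18+10+13 = 128
H→R→S→B→F→N→T: 29+21+37+18+3+13 = 121
H→R→S→T→B→N→F: 29+21+27+16+15+3 = 111
H→R→S→T→B→F→N: 29+21+27+16+18+3 = 114
… (712 more)
H→B→T→F→N→R→S: 5+16+10+3+12+21 = 67  ← best
The minimum is 67.
One shortest path: H → B → T → F → N → R → S.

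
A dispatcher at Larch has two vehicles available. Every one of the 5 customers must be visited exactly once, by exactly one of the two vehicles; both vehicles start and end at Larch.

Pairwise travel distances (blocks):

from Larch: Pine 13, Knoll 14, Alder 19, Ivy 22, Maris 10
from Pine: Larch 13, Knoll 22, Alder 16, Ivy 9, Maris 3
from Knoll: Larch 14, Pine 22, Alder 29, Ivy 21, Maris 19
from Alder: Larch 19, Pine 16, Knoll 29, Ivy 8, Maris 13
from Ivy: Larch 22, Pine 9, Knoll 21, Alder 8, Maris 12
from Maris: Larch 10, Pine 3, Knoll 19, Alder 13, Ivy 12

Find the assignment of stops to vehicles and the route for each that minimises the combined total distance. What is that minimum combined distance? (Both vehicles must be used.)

Check every non-empty split of the stops between the two vehicles; for each half take its own optimal tour:
  {Pine} + {Knoll, Alder, Ivy, Maris}: 26 + 66 = 92
  {Knoll} + {Pine, Alder, Ivy, Maris}: 28 + 49 = 77
  {Pine, Knoll} + {Alder, Ivy, Maris}: 49 + 49 = 98
  {Alder} + {Pine, Knoll, Ivy, Maris}: 38 + 57 = 95
  {Pine, Alder} + {Knoll, Ivy, Maris}: 48 + 57 = 105
  {Knoll, Alder} + {Pine, Ivy, Maris}: 62 + 44 = 106
  … (15 splits in total)
Best: vehicle 1 Larch → Knoll → Larch = 28; vehicle 2 Larch → Alder → Ivy → Pine → Maris → Larch = 49; combined 77.

Minimum combined distance: 77 blocks.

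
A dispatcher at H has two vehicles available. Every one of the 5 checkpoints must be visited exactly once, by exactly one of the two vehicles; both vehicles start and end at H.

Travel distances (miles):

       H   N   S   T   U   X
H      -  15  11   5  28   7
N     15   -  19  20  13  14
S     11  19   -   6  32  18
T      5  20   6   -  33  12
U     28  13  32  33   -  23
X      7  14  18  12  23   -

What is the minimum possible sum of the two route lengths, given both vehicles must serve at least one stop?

Check every non-empty split of the stops between the two vehicles; for each half take its own optimal tour:
  {N} + {S, T, U, X}: 30 + 73 = 103
  {S} + {N, T, U, X}: 22 + 68 = 90
  {N, S} + {T, U, X}: 45 + 68 = 113
  {T} + {N, S, U, X}: 10 + 73 = 83
  {N, T} + {S, U, X}: 40 + 73 = 113
  {S, T} + {N, U, X}: 22 + 58 = 80
  … (15 splits in total)
Best: vehicle 1 H → S → T → H = 22; vehicle 2 H → N → U → X → H = 58; combined 80.

80 miles — the smallest possible combined total.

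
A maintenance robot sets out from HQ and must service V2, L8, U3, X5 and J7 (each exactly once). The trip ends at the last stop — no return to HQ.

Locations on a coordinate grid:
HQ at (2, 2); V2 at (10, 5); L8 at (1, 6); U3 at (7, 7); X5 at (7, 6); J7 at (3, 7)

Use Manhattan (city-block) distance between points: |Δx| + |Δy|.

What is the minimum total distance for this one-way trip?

Minimum one-way distance = 17.

There are 5! = 120 possible orderings.
HQ→V2→L8→U3→X5→J7: 11+10+7+1+5 = 34
HQ→V2→L8→U3→J7→X5: 11+10+7+4+5 = 37
HQ→V2→L8→X5→U3→J7: 11+10+6+1+4 = 32
HQ→V2→L8→X5→J7→U3: 11+10+6+5+4 = 36
HQ→V2→L8→J7→U3→X5: 11+10+3+4+1 = 29
HQ→V2→L8→J7→X5→U3: 11+10+3+5+1 = 30
HQ→V2→U3→L8→X5→J7: 11+5+7+6+5 = 34
HQ→V2→U3→L8→J7→X5: 11+5+7+3+5 = 31
HQ→V2→U3→X5→L8→J7: 11+5+1+6+3 = 26
HQ→V2→U3→X5→J7→L8: 11+5+1+5+3 = 25
HQ→V2→U3→J7→L8→X5: 11+5+4+3+6 = 29
HQ→V2→U3→J7→X5→L8: 11+5+4+5+6 = 31
HQ→V2→X5→L8→U3→J7: 11+4+6+7+4 = 32
HQ→V2→X5→L8→J7→U3: 11+4+6+3+4 = 28
… (106 more)
HQ→L8→J7→U3→X5→V2: 5+3+4+1+4 = 17  ← best
The minimum is 17.
One shortest path: HQ → L8 → J7 → U3 → X5 → V2.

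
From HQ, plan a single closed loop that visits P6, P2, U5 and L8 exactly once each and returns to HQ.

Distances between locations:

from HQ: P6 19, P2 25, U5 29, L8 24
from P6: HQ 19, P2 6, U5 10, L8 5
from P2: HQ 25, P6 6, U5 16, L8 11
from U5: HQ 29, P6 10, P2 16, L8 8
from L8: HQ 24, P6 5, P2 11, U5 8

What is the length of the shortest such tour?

Shortest round trip = 73.

HQ-P6-P2-U5-L8-HQ: 19+6+16+8+24 = 73
HQ-P6-P2-L8-U5-HQ: 19+6+11+8+29 = 73
HQ-P6-U5-P2-L8-HQ: 19+10+16+11+24 = 80
HQ-P6-U5-L8-P2-HQ: 19+10+8+11+25 = 73
HQ-P6-L8-P2-U5-HQ: 19+5+11+16+29 = 80
HQ-P6-L8-U5-P2-HQ: 19+5+8+16+25 = 73
HQ-P2-P6-U5-L8-HQ: 25+6+10+8+24 = 73
HQ-P2-P6-L8-U5-HQ: 25+6+5+8+29 = 73
HQ-P2-U5-P6-L8-HQ: 25+16+10+5+24 = 80
HQ-P2-L8-P6-U5-HQ: 25+11+5+10+29 = 80
HQ-U5-P6-P2-L8-HQ: 29+10+6+11+24 = 80
HQ-U5-P2-P6-L8-HQ: 29+16+6+5+24 = 80
The minimum is 73.
One optimal route: HQ → P6 → P2 → U5 → L8 → HQ (or its reverse).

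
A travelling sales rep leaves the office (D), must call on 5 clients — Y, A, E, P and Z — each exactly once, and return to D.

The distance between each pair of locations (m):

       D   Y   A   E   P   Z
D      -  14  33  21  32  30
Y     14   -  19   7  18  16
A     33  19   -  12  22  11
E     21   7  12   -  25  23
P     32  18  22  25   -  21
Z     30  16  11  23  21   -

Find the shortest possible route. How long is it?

D → Y → A → E → P → Z → D: 14+19+12+25+21+30 = 121
D → Y → A → E → Z → P → D: 14+19+12+23+21+32 = 121
D → Y → A → P → E → Z → D: 14+19+22+25+23+30 = 133
D → Y → A → P → Z → E → D: 14+19+22+21+23+21 = 120
D → Y → A → Z → E → P → D: 14+19+11+23+25+32 = 124
D → Y → A → Z → P → E → D: 14+19+11+21+25+21 = 111
D → Y → E → A → P → Z → D: 14+7+12+22+21+30 = 106
D → Y → E → A → Z → P → D: 14+7+12+11+21+32 = 97
D → Y → E → P → A → Z → D: 14+7+25+22+11+30 = 109
D → Y → E → P → Z → A → D: 14+7+25+21+11+33 = 111
D → Y → E → Z → A → P → D: 14+7+23+11+22+32 = 109
D → Y → E → Z → P → A → D: 14+7+23+21+22+33 = 120
D → Y → P → A → E → Z → D: 14+18+22+12+23+30 = 119
D → Y → P → A → Z → E → D: 14+18+22+11+23+21 = 109
… (46 more)
The minimum is 97.
One optimal route: D → Y → E → A → Z → P → D (or its reverse).

97 m — the shortest possible round trip.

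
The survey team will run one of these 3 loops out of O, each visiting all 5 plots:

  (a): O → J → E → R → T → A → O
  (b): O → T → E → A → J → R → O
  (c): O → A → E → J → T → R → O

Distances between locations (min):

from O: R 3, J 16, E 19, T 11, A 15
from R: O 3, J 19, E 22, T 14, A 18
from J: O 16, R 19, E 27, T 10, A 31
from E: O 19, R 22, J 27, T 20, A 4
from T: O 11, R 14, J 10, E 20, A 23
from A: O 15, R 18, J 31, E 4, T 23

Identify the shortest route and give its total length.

73 min — (c) is the shortest.

(a): 16 + 27 + 22 + 14 + 23 + 15 = 117
(b): 11 + 20 + 4 + 31 + 19 + 3 = 88
(c): 15 + 4 + 27 + 10 + 14 + 3 = 73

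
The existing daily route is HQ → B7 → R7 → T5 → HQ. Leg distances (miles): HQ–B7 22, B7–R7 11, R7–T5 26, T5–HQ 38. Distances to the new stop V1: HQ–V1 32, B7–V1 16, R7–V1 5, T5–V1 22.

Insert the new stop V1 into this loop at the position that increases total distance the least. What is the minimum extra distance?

Insertion cost between consecutive stops i–j is d(i,V1) + d(V1,j) − d(i,j):
  between HQ and B7: 32 + 16 − 22 = 26
  between B7 and R7: 16 + 5 − 11 = 10
  between R7 and T5: 5 + 22 − 26 = 1
  between T5 and HQ: 22 + 32 − 38 = 16
Cheapest insertion is between R7 and T5, adding 1.
New total = 97 + 1 = 98.

Adding 1 miles by placing V1 on the R7–T5 leg.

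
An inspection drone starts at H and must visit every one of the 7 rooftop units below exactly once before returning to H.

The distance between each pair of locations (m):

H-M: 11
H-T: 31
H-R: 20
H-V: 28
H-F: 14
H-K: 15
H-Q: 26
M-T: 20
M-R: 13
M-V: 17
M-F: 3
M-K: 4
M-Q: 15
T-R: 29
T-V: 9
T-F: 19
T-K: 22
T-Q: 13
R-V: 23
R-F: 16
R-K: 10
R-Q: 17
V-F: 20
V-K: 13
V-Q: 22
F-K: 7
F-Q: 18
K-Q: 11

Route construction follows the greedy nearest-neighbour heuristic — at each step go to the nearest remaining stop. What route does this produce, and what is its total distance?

Nearest-neighbour total = 98 m; route H → M → F → K → R → Q → T → V → H.

From H: distances to unvisited — M=11, F=14, K=15, R=20, Q=26, V=28, T=31. Nearest is M (11).
From M: distances to unvisited — F=3, K=4, R=13, Q=15, V=17, T=20. Nearest is F (3).
From F: distances to unvisited — K=7, R=16, Q=18, T=19, V=20. Nearest is K (7).
From K: distances to unvisited — R=10, Q=11, V=13, T=22. Nearest is R (10).
From R: distances to unvisited — Q=17, V=23, T=29. Nearest is Q (17).
From Q: distances to unvisited — T=13, V=22. Nearest is T (13).
From T: distances to unvisited — V=9. Nearest is V (9).
Return V→H: 28.
Total = 11 + 3 + 7 + 10 + 17 + 13 + 9 + 28 = 98.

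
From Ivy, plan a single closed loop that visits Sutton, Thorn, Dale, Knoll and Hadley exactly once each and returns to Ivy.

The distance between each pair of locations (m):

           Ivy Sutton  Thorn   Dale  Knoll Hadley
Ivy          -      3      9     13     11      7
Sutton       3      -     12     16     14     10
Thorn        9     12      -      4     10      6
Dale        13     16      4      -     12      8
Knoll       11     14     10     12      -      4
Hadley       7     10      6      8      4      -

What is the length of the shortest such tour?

With 5 stops there are 5!/2 = 60 distinct round trips (a route and its reverse cost the same).
Ivy - Sutton - Thorn - Dale - Knoll - Hadley - Ivy: 3+12+4+12+4+7 = 42
Ivy - Sutton - Thorn - Dale - Hadley - Knoll - Ivy: 3+12+4+8+4+11 = 42
Ivy - Sutton - Thorn - Knoll - Dale - Hadley - Ivy: 3+12+10+12+8+7 = 52
Ivy - Sutton - Thorn - Knoll - Hadley - Dale - Ivy: 3+12+10+4+8+13 = 50
Ivy - Sutton - Thorn - Hadley - Dale - Knoll - Ivy: 3+12+6+8+12+11 = 52
Ivy - Sutton - Thorn - Hadley - Knoll - Dale - Ivy: 3+12+6+4+12+13 = 50
Ivy - Sutton - Dale - Thorn - Knoll - Hadley - Ivy: 3+16+4+10+4+7 = 44
Ivy - Sutton - Dale - Thorn - Hadley - Knoll - Ivy: 3+16+4+6+4+11 = 44
Ivy - Sutton - Dale - Knoll - Thorn - Hadley - Ivy: 3+16+12+10+6+7 = 54
Ivy - Sutton - Dale - Knoll - Hadley - Thorn - Ivy: 3+16+12+4+6+9 = 50
Ivy - Sutton - Dale - Hadley - Thorn - Knoll - Ivy: 3+16+8+6+10+11 = 54
Ivy - Sutton - Dale - Hadley - Knoll - Thorn - Ivy: 3+16+8+4+10+9 = 50
Ivy - Sutton - Knoll - Thorn - Dale - Hadley - Ivy: 3+14+10+4+8+7 = 46
Ivy - Sutton - Knoll - Thorn - Hadley - Dale - Ivy: 3+14+10+6+8+13 = 54
… (46 more)
The minimum is 42.
One optimal route: Ivy → Sutton → Thorn → Dale → Knoll → Hadley → Ivy (or its reverse).

Shortest round trip = 42 m.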